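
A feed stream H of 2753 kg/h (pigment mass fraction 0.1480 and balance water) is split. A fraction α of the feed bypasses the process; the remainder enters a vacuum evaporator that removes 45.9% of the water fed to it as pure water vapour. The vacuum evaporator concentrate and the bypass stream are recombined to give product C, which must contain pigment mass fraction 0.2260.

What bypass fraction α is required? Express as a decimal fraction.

All 2753×0.148 = 407.44 kg/h of pigment reaches C, so C = 407.44/0.226 = 1802.8 kg/h and vapour = 950.15 kg/h.
The evaporator receives (1−α)·2753 of feed at 0.852 water and removes 0.459 of that water:
0.459×0.852×(1−α)×2753 = 950.15
(1−α) = 950.15/1076.6 = 0.8825;  α = 0.1175.

0.117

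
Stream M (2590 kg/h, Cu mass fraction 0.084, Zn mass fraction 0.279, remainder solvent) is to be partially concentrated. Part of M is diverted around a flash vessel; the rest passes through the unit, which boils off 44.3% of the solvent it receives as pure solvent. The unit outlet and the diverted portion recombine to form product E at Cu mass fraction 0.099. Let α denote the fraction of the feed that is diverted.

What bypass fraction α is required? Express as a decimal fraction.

0.463

All 2590×0.084 = 217.56 kg/h of Cu reaches E, so E = 217.56/0.099 = 2197.6 kg/h and vapour = 392.42 kg/h.
The evaporator receives (1−α)·2590 of feed at 0.637 solvent and removes 0.443 of that solvent:
0.443×0.637×(1−α)×2590 = 392.42
(1−α) = 392.42/730.87 = 0.5369;  α = 0.4631.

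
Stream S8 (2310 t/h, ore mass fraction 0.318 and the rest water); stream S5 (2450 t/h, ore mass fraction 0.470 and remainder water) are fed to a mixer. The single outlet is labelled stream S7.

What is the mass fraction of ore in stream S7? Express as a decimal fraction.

Total flow out = 2310 + 2450 = 4760 t/h.
ore in = 2310×0.318 + 2450×0.470 = 1886.1 t/h.
ore mass fraction in S7 = 1886.1/4760 = 0.396.

0.396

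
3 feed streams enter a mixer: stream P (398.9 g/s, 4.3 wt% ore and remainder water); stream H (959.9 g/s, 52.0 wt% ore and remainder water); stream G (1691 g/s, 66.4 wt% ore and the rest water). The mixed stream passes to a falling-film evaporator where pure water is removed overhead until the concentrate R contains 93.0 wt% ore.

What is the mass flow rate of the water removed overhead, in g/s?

ore entering = 398.9×0.043 + 959.9×0.520 + 1691×0.664 = 1639.1 g/s.
All ore reports to R, so R = 1639.1/0.930 = 1762.5 g/s.
Total feed = 3049.8 g/s; overhead = 3049.8 − 1762.5 = 1287.3 g/s.

1287 g/s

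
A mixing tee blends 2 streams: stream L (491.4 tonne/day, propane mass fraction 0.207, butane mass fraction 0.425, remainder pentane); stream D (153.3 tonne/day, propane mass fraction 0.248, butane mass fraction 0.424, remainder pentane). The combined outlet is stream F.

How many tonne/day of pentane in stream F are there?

231.1 tonne/day

pentane out = pentane in = 491.4×0.368 + 153.3×0.328 = 231.12 tonne/day.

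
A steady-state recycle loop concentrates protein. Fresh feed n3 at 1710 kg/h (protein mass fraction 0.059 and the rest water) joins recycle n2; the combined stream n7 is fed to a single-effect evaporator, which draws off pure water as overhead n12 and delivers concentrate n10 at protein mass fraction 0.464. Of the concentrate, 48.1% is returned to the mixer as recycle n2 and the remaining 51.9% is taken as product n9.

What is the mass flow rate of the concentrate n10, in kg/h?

Overall protein balance (none leaves overhead): protein in fresh feed = protein in product, i.e. 1710×0.059 = (1−0.481)·n10·0.464.
n10 = 100.89/(0.464×0.519) = 418.95 kg/h.

419 kg/h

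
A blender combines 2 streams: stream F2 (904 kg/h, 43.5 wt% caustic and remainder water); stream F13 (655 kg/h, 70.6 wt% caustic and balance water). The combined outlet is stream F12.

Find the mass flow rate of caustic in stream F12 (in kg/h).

855.7 kg/h

caustic out = caustic in = 904×0.435 + 655×0.706 = 855.67 kg/h.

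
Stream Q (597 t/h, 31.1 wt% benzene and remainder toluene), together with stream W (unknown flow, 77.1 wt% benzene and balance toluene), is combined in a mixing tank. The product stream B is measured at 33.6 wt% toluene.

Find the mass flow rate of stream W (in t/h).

Let W be the unknown flow. Total out = 597 + W.
toluene balance: 411.33 + 0.229·W = 0.336·(597 + W)
(0.229 − 0.336)·W = 0.336×597 − 411.33 = -210.74
W = -210.74 / -0.107 = 1969.5 t/h

1970 t/h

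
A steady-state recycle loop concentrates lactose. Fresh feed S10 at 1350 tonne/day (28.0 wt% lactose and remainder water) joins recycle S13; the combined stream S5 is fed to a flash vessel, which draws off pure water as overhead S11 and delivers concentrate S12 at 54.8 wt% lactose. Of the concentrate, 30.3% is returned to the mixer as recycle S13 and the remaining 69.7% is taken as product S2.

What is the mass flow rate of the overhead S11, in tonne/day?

660.2 tonne/day

Overall lactose balance (none leaves overhead): lactose in fresh feed = lactose in product, i.e. 1350×0.280 = (1−0.303)·S12·0.548.
S12 = 378/(0.548×0.697) = 989.64 tonne/day.
Recycle S13 = 0.303×989.64 = 299.86 tonne/day.
Combined feed S5 = 1350 + 299.86 = 1649.9 tonne/day.
Overhead S11 = S5 − S12 = 1649.9 − 989.64 = 660.22 tonne/day.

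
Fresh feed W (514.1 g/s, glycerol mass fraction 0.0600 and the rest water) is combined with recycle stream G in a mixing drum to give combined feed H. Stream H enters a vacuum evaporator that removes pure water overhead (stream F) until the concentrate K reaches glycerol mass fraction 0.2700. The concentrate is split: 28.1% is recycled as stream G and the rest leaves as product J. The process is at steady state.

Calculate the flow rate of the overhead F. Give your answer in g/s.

399.9 g/s

Overall glycerol balance (none leaves overhead): glycerol in fresh feed = glycerol in product, i.e. 514.1×0.060 = (1−0.281)·K·0.270.
K = 30.846/(0.270×0.719) = 158.89 g/s.
Recycle G = 0.281×158.89 = 44.649 g/s.
Combined feed H = 514.1 + 44.649 = 558.75 g/s.
Overhead F = H − K = 558.75 − 158.89 = 399.86 g/s.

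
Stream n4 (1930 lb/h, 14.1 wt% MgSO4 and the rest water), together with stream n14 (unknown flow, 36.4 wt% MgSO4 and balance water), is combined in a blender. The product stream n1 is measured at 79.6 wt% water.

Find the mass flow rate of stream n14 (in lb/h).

Let n14 be the unknown flow. Total out = 1930 + n14.
water balance: 1657.9 + 0.636·n14 = 0.796·(1930 + n14)
(0.636 − 0.796)·n14 = 0.796×1930 − 1657.9 = -121.59
n14 = -121.59 / -0.160 = 759.94 lb/h

759.9 lb/h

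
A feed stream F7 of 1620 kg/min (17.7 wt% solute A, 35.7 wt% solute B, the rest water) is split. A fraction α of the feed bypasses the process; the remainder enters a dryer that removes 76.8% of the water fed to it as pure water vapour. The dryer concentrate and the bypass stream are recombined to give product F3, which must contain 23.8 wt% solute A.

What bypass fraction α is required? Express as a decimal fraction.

All 1620×0.177 = 286.74 kg/min of solute A reaches F3, so F3 = 286.74/0.238 = 1204.8 kg/min and vapour = 415.21 kg/min.
The evaporator receives (1−α)·1620 of feed at 0.466 water and removes 0.768 of that water:
0.768×0.466×(1−α)×1620 = 415.21
(1−α) = 415.21/579.78 = 0.7162;  α = 0.2838.

0.284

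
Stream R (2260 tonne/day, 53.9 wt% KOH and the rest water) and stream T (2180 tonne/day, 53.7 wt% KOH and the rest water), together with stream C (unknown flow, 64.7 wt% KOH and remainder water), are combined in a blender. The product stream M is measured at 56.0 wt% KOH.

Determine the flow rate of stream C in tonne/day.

Let C be the unknown flow. Total out = 4440 + C.
KOH balance: 2388.8 + 0.647·C = 0.560·(4440 + C)
(0.647 − 0.560)·C = 0.560×4440 − 2388.8 = 97.6
C = 97.6 / 0.087 = 1121.8 tonne/day

1122 tonne/day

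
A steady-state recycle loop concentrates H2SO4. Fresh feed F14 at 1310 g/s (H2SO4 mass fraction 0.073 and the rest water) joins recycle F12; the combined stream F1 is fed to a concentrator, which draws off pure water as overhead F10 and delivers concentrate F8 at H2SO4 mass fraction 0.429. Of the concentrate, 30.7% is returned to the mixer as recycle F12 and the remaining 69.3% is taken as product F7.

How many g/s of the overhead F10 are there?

1087 g/s

Overall H2SO4 balance (none leaves overhead): H2SO4 in fresh feed = H2SO4 in product, i.e. 1310×0.073 = (1−0.307)·F8·0.429.
F8 = 95.63/(0.429×0.693) = 321.66 g/s.
Recycle F12 = 0.307×321.66 = 98.751 g/s.
Combined feed F1 = 1310 + 98.751 = 1408.8 g/s.
Overhead F10 = F1 − F8 = 1408.8 − 321.66 = 1087.1 g/s.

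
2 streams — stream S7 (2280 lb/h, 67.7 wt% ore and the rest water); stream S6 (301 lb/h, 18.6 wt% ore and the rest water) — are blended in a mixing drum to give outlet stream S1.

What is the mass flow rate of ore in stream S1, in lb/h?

1600 lb/h

ore out = ore in = 2280×0.677 + 301×0.186 = 1599.5 lb/h.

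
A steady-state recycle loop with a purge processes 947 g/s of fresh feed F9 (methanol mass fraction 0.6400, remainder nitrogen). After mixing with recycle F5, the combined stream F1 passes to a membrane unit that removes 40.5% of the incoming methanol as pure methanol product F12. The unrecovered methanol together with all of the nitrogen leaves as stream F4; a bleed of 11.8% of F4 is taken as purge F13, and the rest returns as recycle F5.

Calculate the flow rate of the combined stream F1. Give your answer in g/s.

nitrogen enters only via F9 and leaves only via the purge: 947×0.360 = 0.118×(nitrogen in F4), and the membrane unit passes all nitrogen, so nitrogen in F1 = nitrogen in F4 = 2889.2 g/s.
methanol in F1: m_A = 947×0.640 + (1−0.118)·(1−0.405)·m_A, so m_A = 606.08/0.4752 = 1275.4 g/s.
F1 = 1275.4 + 2889.2 = 4164.5 g/s.

4165 g/s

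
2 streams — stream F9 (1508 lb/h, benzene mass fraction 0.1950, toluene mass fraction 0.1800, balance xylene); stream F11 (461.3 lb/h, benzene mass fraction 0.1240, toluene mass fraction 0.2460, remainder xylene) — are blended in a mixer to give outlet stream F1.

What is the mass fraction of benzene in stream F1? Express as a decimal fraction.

Total flow out = 1508 + 461.3 = 1969.3 lb/h.
benzene in = 1508×0.195 + 461.3×0.124 = 351.26 lb/h.
benzene mass fraction in F1 = 351.26/1969.3 = 0.1784.

0.1784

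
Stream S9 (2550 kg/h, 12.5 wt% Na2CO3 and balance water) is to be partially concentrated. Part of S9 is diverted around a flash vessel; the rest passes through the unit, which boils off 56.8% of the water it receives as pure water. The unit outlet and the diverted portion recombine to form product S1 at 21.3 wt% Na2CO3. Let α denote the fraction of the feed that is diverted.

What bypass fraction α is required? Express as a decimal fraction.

All 2550×0.125 = 318.75 kg/h of Na2CO3 reaches S1, so S1 = 318.75/0.213 = 1496.5 kg/h and vapour = 1053.5 kg/h.
The evaporator receives (1−α)·2550 of feed at 0.875 water and removes 0.568 of that water:
0.568×0.875×(1−α)×2550 = 1053.5
(1−α) = 1053.5/1267.3 = 0.8313;  α = 0.1687.

0.169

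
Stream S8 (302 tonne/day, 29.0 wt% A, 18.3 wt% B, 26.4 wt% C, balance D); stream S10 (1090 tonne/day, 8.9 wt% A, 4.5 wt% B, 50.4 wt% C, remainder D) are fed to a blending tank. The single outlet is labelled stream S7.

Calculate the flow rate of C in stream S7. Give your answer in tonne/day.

629.1 tonne/day

C out = C in = 302×0.264 + 1090×0.504 = 629.09 tonne/day.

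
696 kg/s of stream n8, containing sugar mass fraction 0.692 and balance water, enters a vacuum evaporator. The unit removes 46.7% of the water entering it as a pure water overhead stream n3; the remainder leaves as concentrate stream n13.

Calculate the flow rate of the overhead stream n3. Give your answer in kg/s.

water entering = 696×0.308 = 214.37 kg/s; overhead removed = 0.467×214.37 = 100.11 kg/s.

100.1 kg/s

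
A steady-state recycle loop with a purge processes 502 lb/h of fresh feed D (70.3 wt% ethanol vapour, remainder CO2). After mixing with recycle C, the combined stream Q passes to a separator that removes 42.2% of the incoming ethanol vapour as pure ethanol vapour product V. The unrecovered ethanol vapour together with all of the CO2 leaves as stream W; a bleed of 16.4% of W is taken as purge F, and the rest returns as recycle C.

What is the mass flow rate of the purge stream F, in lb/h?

CO2 enters only via D and leaves only via the purge: 502×0.297 = 0.164×(CO2 in W), and the separator passes all CO2, so CO2 in Q = CO2 in W = 909.11 lb/h.
ethanol vapour in Q: m_A = 502×0.703 + (1−0.164)·(1−0.422)·m_A, so m_A = 352.91/0.5168 = 682.88 lb/h.
W = (1−0.422)×682.88 + 909.11 = 1303.8 lb/h.
Purge F = 0.164×1303.8 = 213.83 lb/h.

213.8 lb/h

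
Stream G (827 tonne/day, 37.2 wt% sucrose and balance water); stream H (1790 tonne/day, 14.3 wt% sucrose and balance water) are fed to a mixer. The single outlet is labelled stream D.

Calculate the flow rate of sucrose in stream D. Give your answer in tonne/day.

sucrose out = sucrose in = 827×0.372 + 1790×0.143 = 563.61 tonne/day.

563.6 tonne/day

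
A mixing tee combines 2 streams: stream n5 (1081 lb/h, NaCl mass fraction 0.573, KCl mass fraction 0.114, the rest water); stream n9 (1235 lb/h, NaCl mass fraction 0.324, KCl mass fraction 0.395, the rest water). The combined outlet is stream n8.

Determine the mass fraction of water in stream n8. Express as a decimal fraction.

0.296

Total flow out = 1081 + 1235 = 2316 lb/h.
water in = 1081×0.313 + 1235×0.281 = 685.39 lb/h.
water mass fraction in n8 = 685.39/2316 = 0.296.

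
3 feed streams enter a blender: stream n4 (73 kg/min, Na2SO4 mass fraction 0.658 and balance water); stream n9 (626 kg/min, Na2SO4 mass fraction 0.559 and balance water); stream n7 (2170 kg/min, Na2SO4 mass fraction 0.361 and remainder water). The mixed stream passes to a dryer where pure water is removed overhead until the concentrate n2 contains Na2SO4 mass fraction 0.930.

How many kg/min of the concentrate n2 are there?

1270 kg/min

Na2SO4 entering = 73×0.658 + 626×0.559 + 2170×0.361 = 1181.3 kg/min.
All Na2SO4 reports to n2, so n2 = 1181.3/0.930 = 1270.3 kg/min.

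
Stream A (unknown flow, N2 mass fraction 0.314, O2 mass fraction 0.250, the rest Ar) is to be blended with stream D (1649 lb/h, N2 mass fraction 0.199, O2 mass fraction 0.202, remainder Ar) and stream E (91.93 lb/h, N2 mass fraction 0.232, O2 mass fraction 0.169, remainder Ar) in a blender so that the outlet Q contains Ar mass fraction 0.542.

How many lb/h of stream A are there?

936.2 lb/h

Let A be the unknown flow. Total out = 1740.9 + A.
Ar balance: 1042.8 + 0.436·A = 0.542·(1740.9 + A)
(0.436 − 0.542)·A = 0.542×1740.9 − 1042.8 = -99.233
A = -99.233 / -0.106 = 936.16 lb/h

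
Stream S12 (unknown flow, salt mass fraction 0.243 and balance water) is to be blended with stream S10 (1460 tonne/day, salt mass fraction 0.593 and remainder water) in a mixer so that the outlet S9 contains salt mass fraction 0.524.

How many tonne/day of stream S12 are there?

Let S12 be the unknown flow. Total out = 1460 + S12.
salt balance: 865.78 + 0.243·S12 = 0.524·(1460 + S12)
(0.243 − 0.524)·S12 = 0.524×1460 − 865.78 = -100.74
S12 = -100.74 / -0.281 = 358.51 tonne/day

358.5 tonne/day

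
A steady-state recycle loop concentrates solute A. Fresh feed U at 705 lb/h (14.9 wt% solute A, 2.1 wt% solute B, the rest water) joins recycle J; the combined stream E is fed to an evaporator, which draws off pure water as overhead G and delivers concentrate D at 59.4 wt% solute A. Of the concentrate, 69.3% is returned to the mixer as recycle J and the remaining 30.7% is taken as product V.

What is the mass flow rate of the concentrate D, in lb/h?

576 lb/h

Overall solute A balance (none leaves overhead): solute A in fresh feed = solute A in product, i.e. 705×0.149 = (1−0.693)·D·0.594.
D = 105.05/(0.594×0.307) = 576.04 lb/h.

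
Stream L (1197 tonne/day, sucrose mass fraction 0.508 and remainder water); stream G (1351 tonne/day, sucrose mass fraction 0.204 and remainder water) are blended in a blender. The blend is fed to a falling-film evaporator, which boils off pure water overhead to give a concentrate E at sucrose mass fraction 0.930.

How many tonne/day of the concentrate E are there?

950.2 tonne/day

sucrose entering = 1197×0.508 + 1351×0.204 = 883.68 tonne/day.
All sucrose reports to E, so E = 883.68/0.930 = 950.19 tonne/day.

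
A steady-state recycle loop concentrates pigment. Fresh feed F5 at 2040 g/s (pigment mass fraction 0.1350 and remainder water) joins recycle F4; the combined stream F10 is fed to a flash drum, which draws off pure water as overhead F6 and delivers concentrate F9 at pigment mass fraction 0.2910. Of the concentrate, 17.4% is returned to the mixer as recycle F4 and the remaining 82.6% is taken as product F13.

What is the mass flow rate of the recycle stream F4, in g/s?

Overall pigment balance (none leaves overhead): pigment in fresh feed = pigment in product, i.e. 2040×0.135 = (1−0.174)·F9·0.291.
F9 = 275.4/(0.291×0.826) = 1145.8 g/s.
Recycle F4 = 0.174×1145.8 = 199.36 g/s.

199.4 g/s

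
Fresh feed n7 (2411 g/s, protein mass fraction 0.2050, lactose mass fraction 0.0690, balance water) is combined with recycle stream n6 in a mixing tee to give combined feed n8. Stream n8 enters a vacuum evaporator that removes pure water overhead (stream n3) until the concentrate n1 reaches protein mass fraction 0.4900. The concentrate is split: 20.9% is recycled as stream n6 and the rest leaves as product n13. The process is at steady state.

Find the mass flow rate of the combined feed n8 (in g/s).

2678 g/s

Overall protein balance (none leaves overhead): protein in fresh feed = protein in product, i.e. 2411×0.205 = (1−0.209)·n1·0.490.
n1 = 494.25/(0.490×0.791) = 1275.2 g/s.
Recycle n6 = 0.209×1275.2 = 266.52 g/s.
Combined feed n8 = 2411 + 266.52 = 2677.5 g/s.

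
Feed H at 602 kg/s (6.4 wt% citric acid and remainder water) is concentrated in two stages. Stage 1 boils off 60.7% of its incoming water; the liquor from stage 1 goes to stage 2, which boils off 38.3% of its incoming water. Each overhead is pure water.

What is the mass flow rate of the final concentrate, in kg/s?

water in feed = 602×0.936 = 563.47 kg/s.
After stage 1: water left = (1−0.607)×563.47 = 221.44; stream total = 259.97 kg/s.
After stage 2: water left = (1−0.383)×221.44 = 136.63; final concentrate = 175.16 kg/s.

175.2 kg/s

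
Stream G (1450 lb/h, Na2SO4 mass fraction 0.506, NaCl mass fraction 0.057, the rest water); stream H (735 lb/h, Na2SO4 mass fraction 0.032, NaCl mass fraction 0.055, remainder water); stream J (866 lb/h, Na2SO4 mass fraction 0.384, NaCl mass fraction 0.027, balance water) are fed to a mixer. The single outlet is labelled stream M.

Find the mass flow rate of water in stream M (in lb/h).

1815 lb/h

water out = water in = 1450×0.437 + 735×0.913 + 866×0.589 = 1814.8 lb/h.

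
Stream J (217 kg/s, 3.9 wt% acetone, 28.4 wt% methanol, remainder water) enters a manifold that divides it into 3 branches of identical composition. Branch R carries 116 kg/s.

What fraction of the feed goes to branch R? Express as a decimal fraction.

0.535

Fraction to R = 116/217 = 0.5346.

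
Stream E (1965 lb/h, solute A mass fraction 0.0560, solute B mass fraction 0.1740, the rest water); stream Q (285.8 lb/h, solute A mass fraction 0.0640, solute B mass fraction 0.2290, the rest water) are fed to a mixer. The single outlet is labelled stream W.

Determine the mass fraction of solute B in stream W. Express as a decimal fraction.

Total flow out = 1965 + 285.8 = 2250.8 lb/h.
solute B in = 1965×0.174 + 285.8×0.229 = 407.36 lb/h.
solute B mass fraction in W = 407.36/2250.8 = 0.1810.

0.1810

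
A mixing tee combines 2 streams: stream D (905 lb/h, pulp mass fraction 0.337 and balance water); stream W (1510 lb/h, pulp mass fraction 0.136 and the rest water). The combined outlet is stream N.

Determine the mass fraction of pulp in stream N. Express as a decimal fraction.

0.211

Total flow out = 905 + 1510 = 2415 lb/h.
pulp in = 905×0.337 + 1510×0.136 = 510.35 lb/h.
pulp mass fraction in N = 510.35/2415 = 0.211.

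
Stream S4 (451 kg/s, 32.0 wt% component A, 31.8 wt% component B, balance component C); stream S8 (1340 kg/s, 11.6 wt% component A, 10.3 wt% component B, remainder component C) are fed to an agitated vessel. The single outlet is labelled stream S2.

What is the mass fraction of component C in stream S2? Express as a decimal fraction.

Total flow out = 451 + 1340 = 1791 kg/s.
component C in = 451×0.362 + 1340×0.781 = 1209.8 kg/s.
component C mass fraction in S2 = 1209.8/1791 = 0.6755.

0.6755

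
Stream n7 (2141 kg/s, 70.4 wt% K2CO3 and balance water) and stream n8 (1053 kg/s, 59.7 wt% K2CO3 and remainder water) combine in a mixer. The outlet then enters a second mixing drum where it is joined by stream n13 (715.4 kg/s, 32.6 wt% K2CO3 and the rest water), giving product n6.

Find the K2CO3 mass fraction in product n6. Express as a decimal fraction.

Overall, product flow = 3909.4 kg/s.
K2CO3 in = 2141×0.704 + 1053×0.597 + 715.4×0.326 = 2369.1 kg/s.
K2CO3 fraction in n6 = 0.6060.

0.6060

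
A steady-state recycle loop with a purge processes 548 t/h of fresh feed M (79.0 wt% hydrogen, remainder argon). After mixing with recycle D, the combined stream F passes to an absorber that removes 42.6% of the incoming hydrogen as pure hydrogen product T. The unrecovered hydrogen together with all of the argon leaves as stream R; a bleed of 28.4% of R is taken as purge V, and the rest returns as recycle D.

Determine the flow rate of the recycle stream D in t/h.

argon enters only via M and leaves only via the purge: 548×0.210 = 0.284×(argon in R), and the absorber passes all argon, so argon in F = argon in R = 405.21 t/h.
hydrogen in F: m_A = 548×0.790 + (1−0.284)·(1−0.426)·m_A, so m_A = 432.92/0.5890 = 734.99 t/h.
R = (1−0.426)×734.99 + 405.21 = 827.09 t/h.
Recycle D = (1−0.284)×827.09 = 592.2 t/h.

592.2 t/h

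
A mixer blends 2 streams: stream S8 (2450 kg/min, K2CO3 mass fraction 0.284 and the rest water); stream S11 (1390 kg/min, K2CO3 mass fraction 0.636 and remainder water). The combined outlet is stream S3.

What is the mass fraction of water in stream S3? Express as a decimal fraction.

0.589

Total flow out = 2450 + 1390 = 3840 kg/min.
water in = 2450×0.716 + 1390×0.364 = 2260.2 kg/min.
water mass fraction in S3 = 2260.2/3840 = 0.589.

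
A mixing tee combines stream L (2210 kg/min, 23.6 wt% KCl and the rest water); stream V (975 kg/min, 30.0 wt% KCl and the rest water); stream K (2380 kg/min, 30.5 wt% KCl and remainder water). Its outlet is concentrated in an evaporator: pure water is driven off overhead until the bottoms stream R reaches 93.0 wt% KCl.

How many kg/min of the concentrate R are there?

KCl entering = 2210×0.236 + 975×0.300 + 2380×0.305 = 1540 kg/min.
All KCl reports to R, so R = 1540/0.930 = 1655.9 kg/min.

1656 kg/min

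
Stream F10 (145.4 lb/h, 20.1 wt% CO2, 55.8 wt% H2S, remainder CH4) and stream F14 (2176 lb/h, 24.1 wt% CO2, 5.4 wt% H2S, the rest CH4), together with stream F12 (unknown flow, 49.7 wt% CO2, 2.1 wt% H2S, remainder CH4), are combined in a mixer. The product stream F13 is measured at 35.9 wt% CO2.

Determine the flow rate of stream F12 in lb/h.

2027 lb/h

Let F12 be the unknown flow. Total out = 2321.4 + F12.
CO2 balance: 553.64 + 0.497·F12 = 0.359·(2321.4 + F12)
(0.497 − 0.359)·F12 = 0.359×2321.4 − 553.64 = 279.74
F12 = 279.74 / 0.138 = 2027.1 lb/h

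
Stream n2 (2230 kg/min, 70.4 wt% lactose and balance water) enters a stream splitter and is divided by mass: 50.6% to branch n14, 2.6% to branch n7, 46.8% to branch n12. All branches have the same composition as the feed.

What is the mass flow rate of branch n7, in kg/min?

57.98 kg/min

Branch n7 flow = 0.026×2230 = 57.98 kg/min.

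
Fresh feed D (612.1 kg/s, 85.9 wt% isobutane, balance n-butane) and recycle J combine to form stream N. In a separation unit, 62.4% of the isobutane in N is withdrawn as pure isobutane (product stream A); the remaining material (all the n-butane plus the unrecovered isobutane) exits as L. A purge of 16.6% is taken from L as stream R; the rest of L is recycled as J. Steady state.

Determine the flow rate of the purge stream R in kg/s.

134.1 kg/s

n-butane enters only via D and leaves only via the purge: 612.1×0.141 = 0.166×(n-butane in L), and the separation unit passes all n-butane, so n-butane in N = n-butane in L = 519.92 kg/s.
isobutane in N: m_A = 612.1×0.859 + (1−0.166)·(1−0.624)·m_A, so m_A = 525.79/0.6864 = 766 kg/s.
L = (1−0.624)×766 + 519.92 = 807.93 kg/s.
Purge R = 0.166×807.93 = 134.12 kg/s.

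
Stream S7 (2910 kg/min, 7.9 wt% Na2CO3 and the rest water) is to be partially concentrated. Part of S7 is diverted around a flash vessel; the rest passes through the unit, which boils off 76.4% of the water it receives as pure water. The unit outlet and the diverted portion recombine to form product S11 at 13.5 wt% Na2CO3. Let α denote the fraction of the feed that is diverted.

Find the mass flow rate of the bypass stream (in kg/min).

All 2910×0.079 = 229.89 kg/min of Na2CO3 reaches S11, so S11 = 229.89/0.135 = 1702.9 kg/min and vapour = 1207.1 kg/min.
The evaporator receives (1−α)·2910 of feed at 0.921 water and removes 0.764 of that water:
0.764×0.921×(1−α)×2910 = 1207.1
(1−α) = 1207.1/2047.6 = 0.5895;  α = 0.4105.
Bypass flow = 0.4105×2910 = 1194.5 kg/min.

1194 kg/min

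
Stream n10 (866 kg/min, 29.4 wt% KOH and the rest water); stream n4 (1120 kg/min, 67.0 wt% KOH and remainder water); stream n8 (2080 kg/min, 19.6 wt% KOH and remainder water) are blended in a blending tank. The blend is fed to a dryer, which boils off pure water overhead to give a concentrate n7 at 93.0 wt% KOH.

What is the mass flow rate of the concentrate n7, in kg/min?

KOH entering = 866×0.294 + 1120×0.670 + 2080×0.196 = 1412.7 kg/min.
All KOH reports to n7, so n7 = 1412.7/0.930 = 1519 kg/min.

1519 kg/min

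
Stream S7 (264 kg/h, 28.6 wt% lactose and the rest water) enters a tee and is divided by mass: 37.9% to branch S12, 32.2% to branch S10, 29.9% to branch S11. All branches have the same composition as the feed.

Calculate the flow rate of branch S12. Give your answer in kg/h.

Branch S12 flow = 0.379×264 = 100.06 kg/h.

100.1 kg/h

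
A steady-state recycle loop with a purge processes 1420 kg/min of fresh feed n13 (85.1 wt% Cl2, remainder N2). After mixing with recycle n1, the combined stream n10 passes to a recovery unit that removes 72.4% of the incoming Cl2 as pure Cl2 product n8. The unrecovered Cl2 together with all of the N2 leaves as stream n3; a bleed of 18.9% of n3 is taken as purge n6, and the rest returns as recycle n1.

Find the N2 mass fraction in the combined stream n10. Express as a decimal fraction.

0.4183

N2 enters only via n13 and leaves only via the purge: 1420×0.149 = 0.189×(N2 in n3), and the recovery unit passes all N2, so N2 in n10 = N2 in n3 = 1119.5 kg/min.
Cl2 in n10: m_A = 1420×0.851 + (1−0.189)·(1−0.724)·m_A, so m_A = 1208.4/0.7762 = 1556.9 kg/min.
n10 = 1556.9 + 1119.5 = 2676.4 kg/min.
N2 fraction in n10 = 1119.5/2676.4 = 0.4183.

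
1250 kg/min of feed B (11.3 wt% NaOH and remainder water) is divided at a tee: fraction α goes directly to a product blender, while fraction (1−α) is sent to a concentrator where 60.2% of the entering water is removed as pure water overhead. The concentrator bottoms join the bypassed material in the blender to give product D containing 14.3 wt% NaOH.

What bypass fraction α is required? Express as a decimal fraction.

0.607

All 1250×0.113 = 141.25 kg/min of NaOH reaches D, so D = 141.25/0.143 = 987.76 kg/min and vapour = 262.24 kg/min.
The evaporator receives (1−α)·1250 of feed at 0.887 water and removes 0.602 of that water:
0.602×0.887×(1−α)×1250 = 262.24
(1−α) = 262.24/667.47 = 0.3929;  α = 0.6071.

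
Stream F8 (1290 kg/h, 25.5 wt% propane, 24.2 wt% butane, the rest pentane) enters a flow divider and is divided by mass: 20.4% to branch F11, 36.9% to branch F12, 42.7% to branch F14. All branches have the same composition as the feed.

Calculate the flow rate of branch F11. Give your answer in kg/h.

263.2 kg/h

Branch F11 flow = 0.204×1290 = 263.16 kg/h.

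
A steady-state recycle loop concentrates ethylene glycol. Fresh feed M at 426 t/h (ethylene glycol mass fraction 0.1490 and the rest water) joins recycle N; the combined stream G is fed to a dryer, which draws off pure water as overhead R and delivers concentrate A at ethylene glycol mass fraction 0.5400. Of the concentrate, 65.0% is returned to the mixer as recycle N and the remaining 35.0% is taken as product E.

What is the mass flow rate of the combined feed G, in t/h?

644.3 t/h

Overall ethylene glycol balance (none leaves overhead): ethylene glycol in fresh feed = ethylene glycol in product, i.e. 426×0.149 = (1−0.650)·A·0.540.
A = 63.474/(0.540×0.350) = 335.84 t/h.
Recycle N = 0.650×335.84 = 218.3 t/h.
Combined feed G = 426 + 218.3 = 644.3 t/h.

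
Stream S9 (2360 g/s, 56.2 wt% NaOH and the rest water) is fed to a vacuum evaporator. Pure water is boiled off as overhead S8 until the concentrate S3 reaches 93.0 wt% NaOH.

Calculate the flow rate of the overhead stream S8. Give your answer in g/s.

933.8 g/s

NaOH is conserved: 2360×0.562 = 1326.3 g/s all reports to the concentrate.
Concentrate = 1326.3/(target fraction) = 1426.2 g/s.
Overhead = 2360 − 1426.2 = 933.85 g/s.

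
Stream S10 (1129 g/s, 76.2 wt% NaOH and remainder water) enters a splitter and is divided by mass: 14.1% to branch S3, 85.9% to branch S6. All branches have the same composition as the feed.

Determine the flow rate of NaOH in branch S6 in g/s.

739 g/s

Branch S6 total = 0.859×1129 = 969.81 g/s.
NaOH in S6 = 0.762×969.81 = 739 g/s.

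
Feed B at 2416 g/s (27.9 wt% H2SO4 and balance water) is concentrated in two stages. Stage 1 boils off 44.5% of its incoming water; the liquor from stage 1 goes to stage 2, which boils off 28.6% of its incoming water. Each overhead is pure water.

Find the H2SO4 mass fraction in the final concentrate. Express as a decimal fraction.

water in feed = 2416×0.721 = 1741.9 g/s.
After stage 1: water left = (1−0.445)×1741.9 = 966.77; stream total = 1640.8 g/s.
After stage 2: water left = (1−0.286)×966.77 = 690.28; final concentrate = 1364.3 g/s.
H2SO4 fraction = 674.06/1364.3 = 0.494.

0.494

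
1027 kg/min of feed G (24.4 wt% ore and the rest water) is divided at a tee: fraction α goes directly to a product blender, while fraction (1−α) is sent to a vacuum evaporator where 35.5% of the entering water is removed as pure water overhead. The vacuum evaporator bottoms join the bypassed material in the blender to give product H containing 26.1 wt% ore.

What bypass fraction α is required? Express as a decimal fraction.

All 1027×0.244 = 250.59 kg/min of ore reaches H, so H = 250.59/0.261 = 960.11 kg/min and vapour = 66.893 kg/min.
The evaporator receives (1−α)·1027 of feed at 0.756 water and removes 0.355 of that water:
0.355×0.756×(1−α)×1027 = 66.893
(1−α) = 66.893/275.63 = 0.2427;  α = 0.7573.

0.757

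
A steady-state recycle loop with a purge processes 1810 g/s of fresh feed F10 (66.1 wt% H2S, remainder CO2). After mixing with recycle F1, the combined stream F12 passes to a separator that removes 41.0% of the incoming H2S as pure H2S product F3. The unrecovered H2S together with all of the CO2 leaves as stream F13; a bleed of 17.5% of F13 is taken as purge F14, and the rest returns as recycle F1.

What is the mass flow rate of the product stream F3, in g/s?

955.7 g/s

H2S in F12: m_A = 1810×0.661 + (1−0.175)·(1−0.410)·m_A, so m_A = 1196.4/0.5132 = 2331 g/s.
Product F3 = 0.410×2331 = 955.73 g/s.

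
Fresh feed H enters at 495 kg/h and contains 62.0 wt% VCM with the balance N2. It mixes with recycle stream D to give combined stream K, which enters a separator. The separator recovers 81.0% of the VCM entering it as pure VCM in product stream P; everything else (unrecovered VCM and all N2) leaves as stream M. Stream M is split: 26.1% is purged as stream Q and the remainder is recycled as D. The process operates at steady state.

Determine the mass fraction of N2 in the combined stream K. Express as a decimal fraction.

N2 enters only via H and leaves only via the purge: 495×0.380 = 0.261×(N2 in M), and the separator passes all N2, so N2 in K = N2 in M = 720.69 kg/h.
VCM in K: m_A = 495×0.620 + (1−0.261)·(1−0.810)·m_A, so m_A = 306.9/0.8596 = 357.03 kg/h.
K = 357.03 + 720.69 = 1077.7 kg/h.
N2 fraction in K = 720.69/1077.7 = 0.6687.

0.6687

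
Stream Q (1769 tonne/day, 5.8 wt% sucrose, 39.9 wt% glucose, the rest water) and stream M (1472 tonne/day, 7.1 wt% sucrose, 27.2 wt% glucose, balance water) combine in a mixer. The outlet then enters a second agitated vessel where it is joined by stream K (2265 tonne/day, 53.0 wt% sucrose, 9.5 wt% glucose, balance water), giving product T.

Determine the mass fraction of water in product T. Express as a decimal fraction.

Overall, product flow = 5506 tonne/day.
water in = 1769×0.543 + 1472×0.657 + 2265×0.375 = 2777 tonne/day.
water fraction in T = 0.5044.

0.5044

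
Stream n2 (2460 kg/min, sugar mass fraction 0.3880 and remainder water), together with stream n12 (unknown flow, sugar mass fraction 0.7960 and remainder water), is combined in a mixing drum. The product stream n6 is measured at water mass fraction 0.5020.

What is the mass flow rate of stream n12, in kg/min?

908.1 kg/min

Let n12 be the unknown flow. Total out = 2460 + n12.
water balance: 1505.5 + 0.204·n12 = 0.502·(2460 + n12)
(0.204 − 0.502)·n12 = 0.502×2460 − 1505.5 = -270.6
n12 = -270.6 / -0.298 = 908.05 kg/min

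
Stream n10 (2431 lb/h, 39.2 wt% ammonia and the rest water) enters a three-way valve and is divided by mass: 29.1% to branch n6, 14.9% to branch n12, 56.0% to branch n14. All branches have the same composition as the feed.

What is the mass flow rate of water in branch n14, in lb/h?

827.7 lb/h

Branch n14 total = 0.560×2431 = 1361.4 lb/h.
water in n14 = 0.608×1361.4 = 827.71 lb/h.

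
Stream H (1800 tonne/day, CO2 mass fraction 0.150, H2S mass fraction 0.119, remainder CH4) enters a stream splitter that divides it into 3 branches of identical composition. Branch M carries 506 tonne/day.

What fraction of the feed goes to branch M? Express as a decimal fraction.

Fraction to M = 506/1800 = 0.2811.

0.281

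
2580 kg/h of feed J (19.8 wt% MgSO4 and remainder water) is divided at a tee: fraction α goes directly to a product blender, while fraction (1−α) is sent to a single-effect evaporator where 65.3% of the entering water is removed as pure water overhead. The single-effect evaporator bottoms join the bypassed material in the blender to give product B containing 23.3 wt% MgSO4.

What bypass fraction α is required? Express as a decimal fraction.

0.713

All 2580×0.198 = 510.84 kg/h of MgSO4 reaches B, so B = 510.84/0.233 = 2192.4 kg/h and vapour = 387.55 kg/h.
The evaporator receives (1−α)·2580 of feed at 0.802 water and removes 0.653 of that water:
0.653×0.802×(1−α)×2580 = 387.55
(1−α) = 387.55/1351.2 = 0.2868;  α = 0.7132.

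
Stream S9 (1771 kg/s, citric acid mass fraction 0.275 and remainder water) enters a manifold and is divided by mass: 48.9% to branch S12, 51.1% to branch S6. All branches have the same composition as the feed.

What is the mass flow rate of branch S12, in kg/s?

866 kg/s

Branch S12 flow = 0.489×1771 = 866.02 kg/s.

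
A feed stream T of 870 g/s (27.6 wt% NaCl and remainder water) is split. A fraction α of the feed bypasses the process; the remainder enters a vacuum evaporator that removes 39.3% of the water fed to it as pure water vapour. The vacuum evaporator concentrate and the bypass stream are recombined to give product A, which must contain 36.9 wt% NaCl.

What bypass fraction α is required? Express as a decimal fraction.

All 870×0.276 = 240.12 g/s of NaCl reaches A, so A = 240.12/0.369 = 650.73 g/s and vapour = 219.27 g/s.
The evaporator receives (1−α)·870 of feed at 0.724 water and removes 0.393 of that water:
0.393×0.724×(1−α)×870 = 219.27
(1−α) = 219.27/247.54 = 0.8858;  α = 0.1142.

0.114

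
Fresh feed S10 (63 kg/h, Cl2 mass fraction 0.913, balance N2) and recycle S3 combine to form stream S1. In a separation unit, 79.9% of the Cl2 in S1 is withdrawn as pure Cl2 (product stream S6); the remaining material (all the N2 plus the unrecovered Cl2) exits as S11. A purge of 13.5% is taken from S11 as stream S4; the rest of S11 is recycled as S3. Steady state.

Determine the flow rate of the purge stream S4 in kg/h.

7.37 kg/h

N2 enters only via S10 and leaves only via the purge: 63×0.087 = 0.135×(N2 in S11), and the separation unit passes all N2, so N2 in S1 = N2 in S11 = 40.6 kg/h.
Cl2 in S1: m_A = 63×0.913 + (1−0.135)·(1−0.799)·m_A, so m_A = 57.519/0.8261 = 69.624 kg/h.
S11 = (1−0.799)×69.624 + 40.6 = 54.594 kg/h.
Purge S4 = 0.135×54.594 = 7.3703 kg/h.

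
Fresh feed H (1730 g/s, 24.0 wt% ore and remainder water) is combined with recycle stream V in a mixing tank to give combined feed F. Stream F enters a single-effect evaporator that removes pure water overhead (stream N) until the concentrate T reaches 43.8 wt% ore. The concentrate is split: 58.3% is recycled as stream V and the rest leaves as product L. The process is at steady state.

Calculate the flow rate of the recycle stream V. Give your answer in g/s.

1325 g/s

Overall ore balance (none leaves overhead): ore in fresh feed = ore in product, i.e. 1730×0.240 = (1−0.583)·T·0.438.
T = 415.2/(0.438×0.417) = 2273.2 g/s.
Recycle V = 0.583×2273.2 = 1325.3 g/s.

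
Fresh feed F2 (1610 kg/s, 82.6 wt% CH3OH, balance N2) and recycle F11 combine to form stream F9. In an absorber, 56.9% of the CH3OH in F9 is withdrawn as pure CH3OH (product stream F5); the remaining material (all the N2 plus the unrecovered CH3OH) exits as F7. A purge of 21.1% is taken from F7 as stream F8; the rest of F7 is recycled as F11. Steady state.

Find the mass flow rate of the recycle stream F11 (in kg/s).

N2 enters only via F2 and leaves only via the purge: 1610×0.174 = 0.211×(N2 in F7), and the absorber passes all N2, so N2 in F9 = N2 in F7 = 1327.7 kg/s.
CH3OH in F9: m_A = 1610×0.826 + (1−0.211)·(1−0.569)·m_A, so m_A = 1329.9/0.6599 = 2015.1 kg/s.
F7 = (1−0.569)×2015.1 + 1327.7 = 2196.2 kg/s.
Recycle F11 = (1−0.211)×2196.2 = 1732.8 kg/s.

1733 kg/s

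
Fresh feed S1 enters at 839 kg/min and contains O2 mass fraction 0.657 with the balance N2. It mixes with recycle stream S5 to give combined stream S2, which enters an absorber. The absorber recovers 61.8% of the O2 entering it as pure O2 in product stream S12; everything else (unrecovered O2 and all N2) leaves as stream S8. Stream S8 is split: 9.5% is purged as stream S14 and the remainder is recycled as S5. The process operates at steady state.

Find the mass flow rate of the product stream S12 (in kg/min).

520.6 kg/min

O2 in S2: m_A = 839×0.657 + (1−0.095)·(1−0.618)·m_A, so m_A = 551.22/0.6543 = 842.48 kg/min.
Product S12 = 0.618×842.48 = 520.65 kg/min.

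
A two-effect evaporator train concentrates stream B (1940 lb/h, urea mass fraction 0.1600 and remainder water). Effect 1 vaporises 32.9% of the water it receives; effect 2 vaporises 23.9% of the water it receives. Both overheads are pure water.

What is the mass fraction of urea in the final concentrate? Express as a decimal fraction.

0.2717

water in feed = 1940×0.840 = 1629.6 lb/h.
After stage 1: water left = (1−0.329)×1629.6 = 1093.5; stream total = 1403.9 lb/h.
After stage 2: water left = (1−0.239)×1093.5 = 832.12; final concentrate = 1142.5 lb/h.
urea fraction = 310.4/1142.5 = 0.2717.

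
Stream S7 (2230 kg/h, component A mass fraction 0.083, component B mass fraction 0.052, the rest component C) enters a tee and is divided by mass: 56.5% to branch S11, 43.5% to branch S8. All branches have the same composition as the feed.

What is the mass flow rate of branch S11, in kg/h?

1260 kg/h

Branch S11 flow = 0.565×2230 = 1259.9 kg/h.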